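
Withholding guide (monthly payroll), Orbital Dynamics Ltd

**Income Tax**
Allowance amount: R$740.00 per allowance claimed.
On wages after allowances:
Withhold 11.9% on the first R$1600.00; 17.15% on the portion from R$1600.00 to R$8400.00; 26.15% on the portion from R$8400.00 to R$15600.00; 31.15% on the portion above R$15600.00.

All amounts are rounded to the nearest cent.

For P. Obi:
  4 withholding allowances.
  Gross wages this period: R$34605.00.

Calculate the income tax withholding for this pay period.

Income Tax: taxable = R$34605.00 − 4×R$740.00 = R$31645.00
  R$3239.40 + 31.15% × (R$31645.00 − R$15600.00) = R$3239.40 + 31.15% × R$16045.00 = R$8237.42

R$8237.42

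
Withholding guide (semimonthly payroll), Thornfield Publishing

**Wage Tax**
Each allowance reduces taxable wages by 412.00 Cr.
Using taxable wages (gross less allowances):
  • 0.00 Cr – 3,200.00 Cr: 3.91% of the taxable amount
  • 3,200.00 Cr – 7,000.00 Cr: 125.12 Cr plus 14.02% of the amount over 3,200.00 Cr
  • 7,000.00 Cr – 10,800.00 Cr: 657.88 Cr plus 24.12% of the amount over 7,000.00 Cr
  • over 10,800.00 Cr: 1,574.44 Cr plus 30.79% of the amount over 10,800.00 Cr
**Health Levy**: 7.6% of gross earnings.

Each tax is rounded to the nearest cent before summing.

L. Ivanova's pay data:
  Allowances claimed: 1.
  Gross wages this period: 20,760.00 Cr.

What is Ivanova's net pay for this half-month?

Wage Tax: taxable = 20,760.00 Cr − 1×412.00 Cr = 20,348.00 Cr
  1,574.44 Cr + 30.79% × (20,348.00 Cr − 10,800.00 Cr) = 1,574.44 Cr + 30.79% × 9,548.00 Cr = 4,514.27 Cr
Health Levy: 7.6% × 20,760.00 Cr = 1,577.76 Cr
Total withheld: 4,514.27 Cr + 1,577.76 Cr = 6,092.03 Cr
Net pay: 20,760.00 Cr − 6,092.03 Cr = 14,667.97 Cr

14,667.97 Cr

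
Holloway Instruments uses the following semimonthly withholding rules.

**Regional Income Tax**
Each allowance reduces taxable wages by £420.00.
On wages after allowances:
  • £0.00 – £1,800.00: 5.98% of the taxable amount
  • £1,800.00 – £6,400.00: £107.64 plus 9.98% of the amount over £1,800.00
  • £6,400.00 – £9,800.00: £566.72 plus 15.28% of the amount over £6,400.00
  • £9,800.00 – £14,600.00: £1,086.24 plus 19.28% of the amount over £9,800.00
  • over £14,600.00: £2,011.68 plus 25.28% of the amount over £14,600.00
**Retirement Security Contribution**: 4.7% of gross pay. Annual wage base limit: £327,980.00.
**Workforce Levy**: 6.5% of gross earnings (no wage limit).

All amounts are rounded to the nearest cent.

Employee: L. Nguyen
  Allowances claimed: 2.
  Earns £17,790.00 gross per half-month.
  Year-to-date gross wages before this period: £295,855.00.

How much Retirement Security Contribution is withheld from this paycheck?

£836.13

Retirement Security Contribution: 4.7% × £17,790.00 = £836.13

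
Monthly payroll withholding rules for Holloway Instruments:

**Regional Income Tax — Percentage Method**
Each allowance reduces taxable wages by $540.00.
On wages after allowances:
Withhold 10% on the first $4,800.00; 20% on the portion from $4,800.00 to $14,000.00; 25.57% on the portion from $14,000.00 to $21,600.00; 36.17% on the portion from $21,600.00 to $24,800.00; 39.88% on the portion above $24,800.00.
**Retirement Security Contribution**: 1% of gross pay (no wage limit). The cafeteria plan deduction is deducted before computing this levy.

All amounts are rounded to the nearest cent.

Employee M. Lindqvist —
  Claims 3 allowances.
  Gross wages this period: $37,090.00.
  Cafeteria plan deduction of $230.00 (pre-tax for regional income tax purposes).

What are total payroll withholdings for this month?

$9,952.83

Regional Income Tax: taxable = $37,090.00 − $230.00 − 3×$540.00 = $35,240.00
  $5,420.76 + 39.88% × ($35,240.00 − $24,800.00) = $5,420.76 + 39.88% × $10,440.00 = $9,584.23
Retirement Security Contribution: 1% × $36,860.00 = $368.60
Total: $9,584.23 + $368.60 = $9,952.83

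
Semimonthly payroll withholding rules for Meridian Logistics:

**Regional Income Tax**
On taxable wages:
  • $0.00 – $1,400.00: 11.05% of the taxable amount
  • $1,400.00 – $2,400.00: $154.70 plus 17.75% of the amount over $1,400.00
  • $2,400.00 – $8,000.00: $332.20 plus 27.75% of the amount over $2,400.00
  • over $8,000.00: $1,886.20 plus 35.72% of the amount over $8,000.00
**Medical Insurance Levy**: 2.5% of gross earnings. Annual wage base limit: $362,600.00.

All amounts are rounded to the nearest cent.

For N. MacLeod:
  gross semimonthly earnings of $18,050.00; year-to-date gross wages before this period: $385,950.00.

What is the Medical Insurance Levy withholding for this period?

Medical Insurance Levy: YTD $385,950.00 ≥ cap $362,600.00 → $0.00

$0.00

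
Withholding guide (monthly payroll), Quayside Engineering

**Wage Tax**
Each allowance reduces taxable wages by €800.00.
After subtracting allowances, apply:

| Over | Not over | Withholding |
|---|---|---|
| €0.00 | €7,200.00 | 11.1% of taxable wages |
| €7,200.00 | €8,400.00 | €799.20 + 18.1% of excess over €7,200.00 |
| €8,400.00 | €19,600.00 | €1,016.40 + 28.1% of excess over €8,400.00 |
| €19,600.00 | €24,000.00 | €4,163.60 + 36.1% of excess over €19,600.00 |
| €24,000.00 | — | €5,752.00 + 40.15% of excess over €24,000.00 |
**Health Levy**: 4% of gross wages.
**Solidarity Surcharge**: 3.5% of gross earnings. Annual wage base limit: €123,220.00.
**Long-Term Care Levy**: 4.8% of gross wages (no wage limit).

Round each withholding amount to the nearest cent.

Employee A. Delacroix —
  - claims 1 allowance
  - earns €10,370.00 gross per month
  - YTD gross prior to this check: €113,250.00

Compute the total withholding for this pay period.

Wage Tax: taxable = €10,370.00 − 1×€800.00 = €9,570.00
  €1,016.40 + 28.1% × (€9,570.00 − €8,400.00) = €1,016.40 + 28.1% × €1,170.00 = €1,345.17
Health Levy: 4% × €10,370.00 = €414.80
Solidarity Surcharge: cap €123,220.00 − YTD €113,250.00 = €9,970.00 subject; 3.5% × €9,970.00 = €348.95
Long-Term Care Levy: 4.8% × €10,370.00 = €497.76
Total: €1,345.17 + €414.80 + €348.95 + €497.76 = €2,606.68

€2,606.68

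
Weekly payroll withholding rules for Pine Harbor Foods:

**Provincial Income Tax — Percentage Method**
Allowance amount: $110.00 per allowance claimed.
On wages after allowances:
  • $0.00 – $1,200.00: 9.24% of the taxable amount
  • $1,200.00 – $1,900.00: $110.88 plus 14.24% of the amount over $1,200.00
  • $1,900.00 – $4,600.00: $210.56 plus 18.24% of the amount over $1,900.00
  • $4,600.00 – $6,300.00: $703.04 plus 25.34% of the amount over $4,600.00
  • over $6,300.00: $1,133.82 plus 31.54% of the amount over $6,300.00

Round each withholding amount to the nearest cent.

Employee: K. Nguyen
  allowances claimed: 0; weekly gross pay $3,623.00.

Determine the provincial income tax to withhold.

$524.84

Provincial Income Tax: taxable = $3,623.00
  $210.56 + 18.24% × ($3,623.00 − $1,900.00) = $210.56 + 18.24% × $1,723.00 = $524.84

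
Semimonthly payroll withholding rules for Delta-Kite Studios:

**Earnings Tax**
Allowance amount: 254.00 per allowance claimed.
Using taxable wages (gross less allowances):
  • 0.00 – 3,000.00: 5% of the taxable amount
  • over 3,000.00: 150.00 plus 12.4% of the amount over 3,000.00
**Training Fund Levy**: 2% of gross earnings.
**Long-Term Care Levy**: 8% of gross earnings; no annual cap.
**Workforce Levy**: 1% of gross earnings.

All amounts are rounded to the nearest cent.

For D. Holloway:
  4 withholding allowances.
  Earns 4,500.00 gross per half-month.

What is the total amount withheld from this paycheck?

705.02

Earnings Tax: taxable = 4,500.00 − 4×254.00 = 3,484.00
  150.00 + 12.4% × (3,484.00 − 3,000.00) = 150.00 + 12.4% × 484.00 = 210.02
Training Fund Levy: 2% × 4,500.00 = 90.00
Long-Term Care Levy: 8% × 4,500.00 = 360.00
Workforce Levy: 1% × 4,500.00 = 45.00
Total: 210.02 + 90.00 + 360.00 + 45.00 = 705.02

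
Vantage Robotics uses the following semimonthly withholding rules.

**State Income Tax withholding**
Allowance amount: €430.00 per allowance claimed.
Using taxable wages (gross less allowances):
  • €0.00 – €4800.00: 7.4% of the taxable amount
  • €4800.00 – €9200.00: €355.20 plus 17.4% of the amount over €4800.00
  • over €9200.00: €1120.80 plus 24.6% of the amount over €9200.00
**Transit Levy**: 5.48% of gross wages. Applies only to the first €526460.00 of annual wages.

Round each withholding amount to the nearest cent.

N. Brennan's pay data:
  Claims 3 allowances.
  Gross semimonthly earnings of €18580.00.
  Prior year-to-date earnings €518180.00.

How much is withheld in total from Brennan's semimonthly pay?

State Income Tax: taxable = €18580.00 − 3×€430.00 = €17290.00
  €1120.80 + 24.6% × (€17290.00 − €9200.00) = €1120.80 + 24.6% × €8090.00 = €3110.94
Transit Levy: cap €526460.00 − YTD €518180.00 = €8280.00 subject; 5.48% × €8280.00 = €453.74
Total: €3110.94 + €453.74 = €3564.68

€3564.68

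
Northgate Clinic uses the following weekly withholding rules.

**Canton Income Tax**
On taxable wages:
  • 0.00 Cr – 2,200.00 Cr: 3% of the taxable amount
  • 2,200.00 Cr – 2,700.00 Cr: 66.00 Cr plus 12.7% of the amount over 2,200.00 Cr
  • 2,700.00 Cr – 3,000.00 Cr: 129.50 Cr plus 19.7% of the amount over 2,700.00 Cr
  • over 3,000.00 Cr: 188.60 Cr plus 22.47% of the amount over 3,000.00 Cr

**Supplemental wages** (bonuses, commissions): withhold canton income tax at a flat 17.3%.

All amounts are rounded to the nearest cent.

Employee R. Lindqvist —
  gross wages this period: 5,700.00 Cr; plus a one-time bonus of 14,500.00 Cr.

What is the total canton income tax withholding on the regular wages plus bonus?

3,303.79 Cr

Canton Income Tax: taxable = 5,700.00 Cr
  188.60 Cr + 22.47% × (5,700.00 Cr − 3,000.00 Cr) = 188.60 Cr + 22.47% × 2,700.00 Cr = 795.29 Cr
Supplemental (17.3% flat on bonus): 17.3% × 14,500.00 Cr = 2,508.50 Cr
Total canton income tax: 795.29 Cr + 2,508.50 Cr = 3,303.79 Cr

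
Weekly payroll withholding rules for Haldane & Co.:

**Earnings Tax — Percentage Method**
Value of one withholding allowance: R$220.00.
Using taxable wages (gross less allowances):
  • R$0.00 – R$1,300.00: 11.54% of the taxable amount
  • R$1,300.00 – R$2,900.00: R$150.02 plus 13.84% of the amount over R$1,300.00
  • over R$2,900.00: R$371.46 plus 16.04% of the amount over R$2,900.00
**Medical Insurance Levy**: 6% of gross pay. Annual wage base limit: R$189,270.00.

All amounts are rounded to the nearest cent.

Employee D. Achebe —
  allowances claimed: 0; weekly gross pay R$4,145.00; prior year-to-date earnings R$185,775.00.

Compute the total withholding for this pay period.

Earnings Tax: taxable = R$4,145.00
  R$371.46 + 16.04% × (R$4,145.00 − R$2,900.00) = R$371.46 + 16.04% × R$1,245.00 = R$571.16
Medical Insurance Levy: cap R$189,270.00 − YTD R$185,775.00 = R$3,495.00 subject; 6% × R$3,495.00 = R$209.70
Total: R$571.16 + R$209.70 = R$780.86

R$780.86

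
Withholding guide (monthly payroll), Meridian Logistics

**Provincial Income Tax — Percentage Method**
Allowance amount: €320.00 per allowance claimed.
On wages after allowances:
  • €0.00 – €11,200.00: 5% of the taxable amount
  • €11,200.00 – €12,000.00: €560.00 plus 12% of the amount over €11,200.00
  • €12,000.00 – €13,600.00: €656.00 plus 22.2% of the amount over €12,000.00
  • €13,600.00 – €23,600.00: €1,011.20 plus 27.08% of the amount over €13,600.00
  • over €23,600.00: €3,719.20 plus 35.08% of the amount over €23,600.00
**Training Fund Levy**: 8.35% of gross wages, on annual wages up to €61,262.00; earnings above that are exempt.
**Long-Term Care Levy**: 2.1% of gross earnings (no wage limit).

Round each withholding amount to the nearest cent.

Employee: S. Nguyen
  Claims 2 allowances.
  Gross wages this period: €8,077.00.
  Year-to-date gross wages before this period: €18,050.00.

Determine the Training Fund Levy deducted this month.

Training Fund Levy: 8.35% × €8,077.00 = €674.43

€674.43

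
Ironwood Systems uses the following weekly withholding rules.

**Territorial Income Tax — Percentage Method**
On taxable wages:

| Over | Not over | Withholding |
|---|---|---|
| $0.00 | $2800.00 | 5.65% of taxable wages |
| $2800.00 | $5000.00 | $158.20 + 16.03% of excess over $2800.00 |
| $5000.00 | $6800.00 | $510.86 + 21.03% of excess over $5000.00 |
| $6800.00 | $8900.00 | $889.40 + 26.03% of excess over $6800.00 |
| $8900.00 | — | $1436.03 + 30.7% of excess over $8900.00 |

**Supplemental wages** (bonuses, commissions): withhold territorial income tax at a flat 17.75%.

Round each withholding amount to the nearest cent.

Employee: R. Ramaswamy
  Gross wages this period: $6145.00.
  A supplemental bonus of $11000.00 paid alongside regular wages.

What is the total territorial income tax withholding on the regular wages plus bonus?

$2704.15

Territorial Income Tax: taxable = $6145.00
  $510.86 + 21.03% × ($6145.00 − $5000.00) = $510.86 + 21.03% × $1145.00 = $751.65
Supplemental (17.75% flat on bonus): 17.75% × $11000.00 = $1952.50
Total territorial income tax: $751.65 + $1952.50 = $2704.15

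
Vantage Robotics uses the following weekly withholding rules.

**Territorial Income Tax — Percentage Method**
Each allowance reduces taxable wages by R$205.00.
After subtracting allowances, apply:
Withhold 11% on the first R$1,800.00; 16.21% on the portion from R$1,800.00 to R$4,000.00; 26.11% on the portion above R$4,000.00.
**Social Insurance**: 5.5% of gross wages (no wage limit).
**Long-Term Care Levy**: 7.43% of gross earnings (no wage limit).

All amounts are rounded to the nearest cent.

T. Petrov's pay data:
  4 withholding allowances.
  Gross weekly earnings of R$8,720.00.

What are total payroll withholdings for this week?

R$2,700.41

Territorial Income Tax: taxable = R$8,720.00 − 4×R$205.00 = R$7,900.00
  R$554.62 + 26.11% × (R$7,900.00 − R$4,000.00) = R$554.62 + 26.11% × R$3,900.00 = R$1,572.91
Social Insurance: 5.5% × R$8,720.00 = R$479.60
Long-Term Care Levy: 7.43% × R$8,720.00 = R$647.90
Total: R$1,572.91 + R$479.60 + R$647.90 = R$2,700.41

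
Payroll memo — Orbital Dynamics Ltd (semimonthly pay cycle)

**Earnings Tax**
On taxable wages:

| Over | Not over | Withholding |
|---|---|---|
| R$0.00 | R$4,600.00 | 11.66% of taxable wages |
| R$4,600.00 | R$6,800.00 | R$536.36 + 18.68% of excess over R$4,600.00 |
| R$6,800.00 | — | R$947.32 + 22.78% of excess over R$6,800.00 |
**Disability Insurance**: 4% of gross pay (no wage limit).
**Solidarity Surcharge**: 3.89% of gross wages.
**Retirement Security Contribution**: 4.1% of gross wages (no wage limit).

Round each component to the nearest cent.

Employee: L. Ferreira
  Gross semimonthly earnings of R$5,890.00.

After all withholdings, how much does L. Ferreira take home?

Earnings Tax: taxable = R$5,890.00
  R$536.36 + 18.68% × (R$5,890.00 − R$4,600.00) = R$536.36 + 18.68% × R$1,290.00 = R$777.33
Disability Insurance: 4% × R$5,890.00 = R$235.60
Solidarity Surcharge: 3.89% × R$5,890.00 = R$229.12
Retirement Security Contribution: 4.1% × R$5,890.00 = R$241.49
Total withheld: R$777.33 + R$235.60 + R$229.12 + R$241.49 = R$1,483.54
Net pay: R$5,890.00 − R$1,483.54 = R$4,406.46

R$4,406.46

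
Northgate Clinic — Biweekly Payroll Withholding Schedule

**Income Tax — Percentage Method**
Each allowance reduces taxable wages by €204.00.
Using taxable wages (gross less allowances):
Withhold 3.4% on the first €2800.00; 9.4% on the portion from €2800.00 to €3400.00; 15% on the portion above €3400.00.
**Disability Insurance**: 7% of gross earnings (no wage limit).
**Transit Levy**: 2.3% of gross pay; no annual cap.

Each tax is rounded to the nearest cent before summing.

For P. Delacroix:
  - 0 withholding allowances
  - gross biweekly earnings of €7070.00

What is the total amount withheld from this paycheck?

Income Tax: taxable = €7070.00
  €151.60 + 15% × (€7070.00 − €3400.00) = €151.60 + 15% × €3670.00 = €702.10
Disability Insurance: 7% × €7070.00 = €494.90
Transit Levy: 2.3% × €7070.00 = €162.61
Total: €702.10 + €494.90 + €162.61 = €1359.61

€1359.61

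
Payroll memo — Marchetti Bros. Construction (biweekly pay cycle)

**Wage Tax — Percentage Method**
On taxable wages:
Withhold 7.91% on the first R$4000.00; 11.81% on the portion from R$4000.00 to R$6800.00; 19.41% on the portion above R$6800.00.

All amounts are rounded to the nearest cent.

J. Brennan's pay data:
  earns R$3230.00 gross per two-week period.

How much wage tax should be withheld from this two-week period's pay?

Wage Tax: taxable = R$3230.00
  7.91% × R$3230.00 = R$255.49

R$255.49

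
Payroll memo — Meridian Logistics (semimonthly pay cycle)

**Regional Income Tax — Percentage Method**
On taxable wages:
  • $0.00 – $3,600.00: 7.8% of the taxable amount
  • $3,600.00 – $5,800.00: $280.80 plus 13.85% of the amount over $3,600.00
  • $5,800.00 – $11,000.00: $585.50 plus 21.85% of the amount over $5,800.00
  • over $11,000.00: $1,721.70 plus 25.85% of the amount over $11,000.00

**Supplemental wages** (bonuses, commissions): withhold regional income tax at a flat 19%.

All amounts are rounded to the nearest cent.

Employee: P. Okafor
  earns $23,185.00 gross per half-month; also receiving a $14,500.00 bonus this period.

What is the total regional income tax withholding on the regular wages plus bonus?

$7,626.52

Regional Income Tax: taxable = $23,185.00
  $1,721.70 + 25.85% × ($23,185.00 − $11,000.00) = $1,721.70 + 25.85% × $12,185.00 = $4,871.52
Supplemental (19% flat on bonus): 19% × $14,500.00 = $2,755.00
Total regional income tax: $4,871.52 + $2,755.00 = $7,626.52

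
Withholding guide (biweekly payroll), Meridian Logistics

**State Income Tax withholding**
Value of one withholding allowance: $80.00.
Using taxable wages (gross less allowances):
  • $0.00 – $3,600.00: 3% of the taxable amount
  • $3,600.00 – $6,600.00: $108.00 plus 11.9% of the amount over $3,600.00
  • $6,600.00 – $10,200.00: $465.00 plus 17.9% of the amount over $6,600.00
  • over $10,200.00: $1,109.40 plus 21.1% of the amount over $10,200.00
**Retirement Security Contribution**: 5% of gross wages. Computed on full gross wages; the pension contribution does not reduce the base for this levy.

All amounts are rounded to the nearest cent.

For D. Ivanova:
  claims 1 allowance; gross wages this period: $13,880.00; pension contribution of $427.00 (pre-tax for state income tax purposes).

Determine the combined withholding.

$2,472.90

State Income Tax: taxable = $13,880.00 − $427.00 − 1×$80.00 = $13,373.00
  $1,109.40 + 21.1% × ($13,373.00 − $10,200.00) = $1,109.40 + 21.1% × $3,173.00 = $1,778.90
Retirement Security Contribution: 5% × $13,880.00 = $694.00
Total: $1,778.90 + $694.00 = $2,472.90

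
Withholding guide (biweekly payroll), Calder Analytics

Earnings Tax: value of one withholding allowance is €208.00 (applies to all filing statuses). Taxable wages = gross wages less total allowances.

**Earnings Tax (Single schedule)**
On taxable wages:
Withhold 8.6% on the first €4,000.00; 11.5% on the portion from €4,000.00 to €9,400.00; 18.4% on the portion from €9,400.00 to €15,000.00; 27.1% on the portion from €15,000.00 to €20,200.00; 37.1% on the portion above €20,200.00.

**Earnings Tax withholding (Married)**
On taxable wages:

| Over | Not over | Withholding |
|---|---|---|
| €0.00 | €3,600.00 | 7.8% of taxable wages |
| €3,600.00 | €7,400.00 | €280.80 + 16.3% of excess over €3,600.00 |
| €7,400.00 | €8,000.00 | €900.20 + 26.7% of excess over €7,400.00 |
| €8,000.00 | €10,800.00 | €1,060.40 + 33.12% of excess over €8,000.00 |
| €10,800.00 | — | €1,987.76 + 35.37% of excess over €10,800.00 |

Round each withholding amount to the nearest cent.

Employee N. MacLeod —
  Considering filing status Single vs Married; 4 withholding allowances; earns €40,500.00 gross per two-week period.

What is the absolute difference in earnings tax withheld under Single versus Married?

€1,571.14

Earnings Tax (Single): taxable = €40,500.00 − 4×€208.00 = €39,668.00
  €3,404.60 + 37.1% × (€39,668.00 − €20,200.00) = €3,404.60 + 37.1% × €19,468.00 = €10,627.23
Earnings Tax (Married): taxable = €40,500.00 − 4×€208.00 = €39,668.00
  €1,987.76 + 35.37% × (€39,668.00 − €10,800.00) = €1,987.76 + 35.37% × €28,868.00 = €12,198.37
Difference: |€10,627.23 − €12,198.37| = €1,571.14 (higher under Married)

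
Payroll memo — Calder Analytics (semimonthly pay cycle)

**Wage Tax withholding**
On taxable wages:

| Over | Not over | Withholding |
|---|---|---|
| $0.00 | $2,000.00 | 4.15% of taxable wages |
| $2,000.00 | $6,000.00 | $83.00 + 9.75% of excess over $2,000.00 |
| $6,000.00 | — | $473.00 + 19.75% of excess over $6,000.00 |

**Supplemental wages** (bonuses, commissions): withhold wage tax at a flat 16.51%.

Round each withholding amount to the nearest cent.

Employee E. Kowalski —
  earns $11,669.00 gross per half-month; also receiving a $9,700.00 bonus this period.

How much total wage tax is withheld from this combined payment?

$3,194.10

Wage Tax: taxable = $11,669.00
  $473.00 + 19.75% × ($11,669.00 − $6,000.00) = $473.00 + 19.75% × $5,669.00 = $1,592.63
Supplemental (16.51% flat on bonus): 16.51% × $9,700.00 = $1,601.47
Total wage tax: $1,592.63 + $1,601.47 = $3,194.10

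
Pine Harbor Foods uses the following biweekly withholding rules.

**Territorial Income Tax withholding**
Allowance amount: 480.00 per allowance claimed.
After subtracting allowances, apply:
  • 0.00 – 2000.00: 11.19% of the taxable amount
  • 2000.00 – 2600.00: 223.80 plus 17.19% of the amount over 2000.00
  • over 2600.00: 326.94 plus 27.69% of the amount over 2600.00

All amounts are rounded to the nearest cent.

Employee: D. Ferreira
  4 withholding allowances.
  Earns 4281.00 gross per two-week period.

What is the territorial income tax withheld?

285.86

Territorial Income Tax: taxable = 4281.00 − 4×480.00 = 2361.00
  223.80 + 17.19% × (2361.00 − 2000.00) = 223.80 + 17.19% × 361.00 = 285.86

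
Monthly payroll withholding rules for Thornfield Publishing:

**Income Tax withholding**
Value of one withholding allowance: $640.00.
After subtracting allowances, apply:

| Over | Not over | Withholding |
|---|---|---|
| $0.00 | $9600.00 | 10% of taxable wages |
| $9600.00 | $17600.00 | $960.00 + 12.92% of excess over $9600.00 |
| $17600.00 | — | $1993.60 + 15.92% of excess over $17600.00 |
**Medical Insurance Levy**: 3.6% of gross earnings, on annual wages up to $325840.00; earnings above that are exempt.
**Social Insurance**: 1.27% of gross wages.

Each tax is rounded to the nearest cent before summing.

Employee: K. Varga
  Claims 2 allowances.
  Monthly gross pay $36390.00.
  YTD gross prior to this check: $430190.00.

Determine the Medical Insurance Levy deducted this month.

$0.00

Medical Insurance Levy: YTD $430190.00 ≥ cap $325840.00 → $0.00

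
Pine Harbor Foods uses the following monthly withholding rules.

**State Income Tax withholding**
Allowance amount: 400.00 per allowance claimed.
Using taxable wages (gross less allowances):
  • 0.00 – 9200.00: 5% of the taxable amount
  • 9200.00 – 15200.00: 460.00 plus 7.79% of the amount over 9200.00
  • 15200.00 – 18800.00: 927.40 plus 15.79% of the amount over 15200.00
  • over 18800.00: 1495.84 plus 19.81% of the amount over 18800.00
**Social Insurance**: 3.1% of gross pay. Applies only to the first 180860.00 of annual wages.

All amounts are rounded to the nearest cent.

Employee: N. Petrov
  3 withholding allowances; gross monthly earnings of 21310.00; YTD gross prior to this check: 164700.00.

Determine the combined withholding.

2256.31

State Income Tax: taxable = 21310.00 − 3×400.00 = 20110.00
  1495.84 + 19.81% × (20110.00 − 18800.00) = 1495.84 + 19.81% × 1310.00 = 1755.35
Social Insurance: cap 180860.00 − YTD 164700.00 = 16160.00 subject; 3.1% × 16160.00 = 500.96
Total: 1755.35 + 500.96 = 2256.31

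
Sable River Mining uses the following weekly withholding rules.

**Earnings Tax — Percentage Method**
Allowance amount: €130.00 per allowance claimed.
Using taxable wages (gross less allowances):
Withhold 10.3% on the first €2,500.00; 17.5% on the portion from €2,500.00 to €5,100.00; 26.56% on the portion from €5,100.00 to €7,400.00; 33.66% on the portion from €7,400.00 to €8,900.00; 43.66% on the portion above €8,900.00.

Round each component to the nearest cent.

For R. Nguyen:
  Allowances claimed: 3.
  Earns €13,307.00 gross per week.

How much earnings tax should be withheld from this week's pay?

€3,582.10

Earnings Tax: taxable = €13,307.00 − 3×€130.00 = €12,917.00
  €1,828.28 + 43.66% × (€12,917.00 − €8,900.00) = €1,828.28 + 43.66% × €4,017.00 = €3,582.10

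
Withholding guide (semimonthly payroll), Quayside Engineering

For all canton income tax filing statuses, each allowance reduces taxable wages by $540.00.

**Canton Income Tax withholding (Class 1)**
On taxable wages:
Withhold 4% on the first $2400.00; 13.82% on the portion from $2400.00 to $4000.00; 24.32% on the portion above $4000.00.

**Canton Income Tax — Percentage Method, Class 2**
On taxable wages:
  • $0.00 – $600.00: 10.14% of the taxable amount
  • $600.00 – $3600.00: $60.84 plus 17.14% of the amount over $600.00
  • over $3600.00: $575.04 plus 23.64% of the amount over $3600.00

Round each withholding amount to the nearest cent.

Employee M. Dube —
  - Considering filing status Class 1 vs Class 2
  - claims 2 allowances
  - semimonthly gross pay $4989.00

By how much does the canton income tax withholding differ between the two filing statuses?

$343.55

Canton Income Tax (Class 1): taxable = $4989.00 − 2×$540.00 = $3909.00
  $96.00 + 13.82% × ($3909.00 − $2400.00) = $96.00 + 13.82% × $1509.00 = $304.54
Canton Income Tax (Class 2): taxable = $4989.00 − 2×$540.00 = $3909.00
  $575.04 + 23.64% × ($3909.00 − $3600.00) = $575.04 + 23.64% × $309.00 = $648.09
Difference: |$304.54 − $648.09| = $343.55 (higher under Class 2)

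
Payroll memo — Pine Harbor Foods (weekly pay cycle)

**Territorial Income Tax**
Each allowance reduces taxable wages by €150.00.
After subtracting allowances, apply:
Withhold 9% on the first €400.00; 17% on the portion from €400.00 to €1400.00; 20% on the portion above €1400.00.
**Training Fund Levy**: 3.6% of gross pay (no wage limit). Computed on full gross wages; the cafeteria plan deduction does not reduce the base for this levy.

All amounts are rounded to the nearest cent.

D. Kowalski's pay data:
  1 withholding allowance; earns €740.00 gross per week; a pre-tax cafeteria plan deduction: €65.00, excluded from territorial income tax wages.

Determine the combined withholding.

Territorial Income Tax: taxable = €740.00 − €65.00 − 1×€150.00 = €525.00
  €36.00 + 17% × (€525.00 − €400.00) = €36.00 + 17% × €125.00 = €57.25
Training Fund Levy: 3.6% × €740.00 = €26.64
Total: €57.25 + €26.64 = €83.89

€83.89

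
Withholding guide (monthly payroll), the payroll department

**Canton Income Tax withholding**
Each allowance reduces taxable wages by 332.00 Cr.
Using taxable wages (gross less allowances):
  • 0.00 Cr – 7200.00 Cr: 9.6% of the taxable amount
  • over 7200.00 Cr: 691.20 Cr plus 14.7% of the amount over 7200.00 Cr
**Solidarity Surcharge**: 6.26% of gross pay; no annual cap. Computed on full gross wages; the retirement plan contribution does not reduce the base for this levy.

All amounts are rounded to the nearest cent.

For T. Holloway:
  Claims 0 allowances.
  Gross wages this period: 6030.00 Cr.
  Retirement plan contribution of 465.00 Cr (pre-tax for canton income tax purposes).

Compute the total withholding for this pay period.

Canton Income Tax: taxable = 6030.00 Cr − 465.00 Cr = 5565.00 Cr
  9.6% × 5565.00 Cr = 534.24 Cr
Solidarity Surcharge: 6.26% × 6030.00 Cr = 377.48 Cr
Total: 534.24 Cr + 377.48 Cr = 911.72 Cr

911.72 Cr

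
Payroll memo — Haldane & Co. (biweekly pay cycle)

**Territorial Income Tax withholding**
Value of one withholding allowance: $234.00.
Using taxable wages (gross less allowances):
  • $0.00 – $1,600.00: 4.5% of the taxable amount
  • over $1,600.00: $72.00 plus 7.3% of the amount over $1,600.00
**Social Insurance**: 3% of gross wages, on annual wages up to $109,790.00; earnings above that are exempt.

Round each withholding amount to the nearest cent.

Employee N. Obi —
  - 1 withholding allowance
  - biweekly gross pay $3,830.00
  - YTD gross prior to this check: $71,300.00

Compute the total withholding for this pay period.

Territorial Income Tax: taxable = $3,830.00 − 1×$234.00 = $3,596.00
  $72.00 + 7.3% × ($3,596.00 − $1,600.00) = $72.00 + 7.3% × $1,996.00 = $217.71
Social Insurance: 3% × $3,830.00 = $114.90
Total: $217.71 + $114.90 = $332.61

$332.61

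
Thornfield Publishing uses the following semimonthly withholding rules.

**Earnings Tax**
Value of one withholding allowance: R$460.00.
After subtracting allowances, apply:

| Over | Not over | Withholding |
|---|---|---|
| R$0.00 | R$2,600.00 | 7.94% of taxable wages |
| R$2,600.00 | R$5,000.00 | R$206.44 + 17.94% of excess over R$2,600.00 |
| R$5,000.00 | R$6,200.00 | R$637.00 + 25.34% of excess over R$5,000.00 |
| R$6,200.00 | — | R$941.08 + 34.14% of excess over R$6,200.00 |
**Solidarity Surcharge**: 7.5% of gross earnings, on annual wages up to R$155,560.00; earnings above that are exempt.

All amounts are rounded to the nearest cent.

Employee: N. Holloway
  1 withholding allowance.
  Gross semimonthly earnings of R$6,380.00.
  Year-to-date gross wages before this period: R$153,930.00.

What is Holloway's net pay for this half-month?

R$5,387.62

Earnings Tax: taxable = R$6,380.00 − 1×R$460.00 = R$5,920.00
  R$637.00 + 25.34% × (R$5,920.00 − R$5,000.00) = R$637.00 + 25.34% × R$920.00 = R$870.13
Solidarity Surcharge: cap R$155,560.00 − YTD R$153,930.00 = R$1,630.00 subject; 7.5% × R$1,630.00 = R$122.25
Total withheld: R$870.13 + R$122.25 = R$992.38
Net pay: R$6,380.00 − R$992.38 = R$5,387.62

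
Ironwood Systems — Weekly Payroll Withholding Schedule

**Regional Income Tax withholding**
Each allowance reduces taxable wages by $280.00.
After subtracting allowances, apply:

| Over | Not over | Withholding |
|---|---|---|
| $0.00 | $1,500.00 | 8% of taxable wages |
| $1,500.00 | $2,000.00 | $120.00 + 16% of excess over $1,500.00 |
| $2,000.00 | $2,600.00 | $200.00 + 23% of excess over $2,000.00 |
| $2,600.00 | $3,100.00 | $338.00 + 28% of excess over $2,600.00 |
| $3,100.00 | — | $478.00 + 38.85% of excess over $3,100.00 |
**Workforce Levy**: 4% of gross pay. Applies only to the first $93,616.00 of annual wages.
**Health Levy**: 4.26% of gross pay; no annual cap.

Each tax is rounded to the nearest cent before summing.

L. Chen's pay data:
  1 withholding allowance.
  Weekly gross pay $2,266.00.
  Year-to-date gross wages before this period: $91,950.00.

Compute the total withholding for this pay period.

Regional Income Tax: taxable = $2,266.00 − 1×$280.00 = $1,986.00
  $120.00 + 16% × ($1,986.00 − $1,500.00) = $120.00 + 16% × $486.00 = $197.76
Workforce Levy: cap $93,616.00 − YTD $91,950.00 = $1,666.00 subject; 4% × $1,666.00 = $66.64
Health Levy: 4.26% × $2,266.00 = $96.53
Total: $197.76 + $66.64 + $96.53 = $360.93

$360.93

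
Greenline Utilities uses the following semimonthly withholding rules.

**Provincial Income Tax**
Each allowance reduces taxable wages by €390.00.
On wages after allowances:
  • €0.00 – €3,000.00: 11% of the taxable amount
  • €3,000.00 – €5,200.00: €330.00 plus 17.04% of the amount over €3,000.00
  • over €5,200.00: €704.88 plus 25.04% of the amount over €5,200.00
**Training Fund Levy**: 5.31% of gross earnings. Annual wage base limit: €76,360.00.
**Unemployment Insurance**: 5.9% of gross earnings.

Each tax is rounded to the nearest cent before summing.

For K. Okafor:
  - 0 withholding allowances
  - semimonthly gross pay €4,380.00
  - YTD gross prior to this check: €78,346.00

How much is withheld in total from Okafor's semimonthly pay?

Provincial Income Tax: taxable = €4,380.00
  €330.00 + 17.04% × (€4,380.00 − €3,000.00) = €330.00 + 17.04% × €1,380.00 = €565.15
Training Fund Levy: YTD €78,346.00 ≥ cap €76,360.00 → €0.00
Unemployment Insurance: 5.9% × €4,380.00 = €258.42
Total: €565.15 + €0.00 + €258.42 = €823.57

€823.57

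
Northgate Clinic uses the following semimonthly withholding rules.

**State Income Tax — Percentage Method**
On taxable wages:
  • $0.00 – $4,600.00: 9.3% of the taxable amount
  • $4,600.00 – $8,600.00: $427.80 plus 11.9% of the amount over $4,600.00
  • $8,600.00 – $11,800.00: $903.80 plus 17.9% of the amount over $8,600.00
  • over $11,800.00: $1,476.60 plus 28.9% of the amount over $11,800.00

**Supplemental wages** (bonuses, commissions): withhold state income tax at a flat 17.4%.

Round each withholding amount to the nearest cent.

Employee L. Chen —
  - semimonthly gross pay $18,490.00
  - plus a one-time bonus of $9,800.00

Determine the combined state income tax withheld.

$5,115.21

State Income Tax: taxable = $18,490.00
  $1,476.60 + 28.9% × ($18,490.00 − $11,800.00) = $1,476.60 + 28.9% × $6,690.00 = $3,410.01
Supplemental (17.4% flat on bonus): 17.4% × $9,800.00 = $1,705.20
Total state income tax: $3,410.01 + $1,705.20 = $5,115.21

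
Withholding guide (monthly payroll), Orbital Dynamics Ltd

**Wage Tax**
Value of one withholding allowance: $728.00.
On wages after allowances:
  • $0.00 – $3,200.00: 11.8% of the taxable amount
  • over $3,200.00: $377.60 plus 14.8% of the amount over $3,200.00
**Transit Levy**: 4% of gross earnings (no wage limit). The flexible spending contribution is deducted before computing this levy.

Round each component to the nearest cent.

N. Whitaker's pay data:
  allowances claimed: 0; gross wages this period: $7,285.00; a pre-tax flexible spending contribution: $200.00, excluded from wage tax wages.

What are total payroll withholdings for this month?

$1,235.98

Wage Tax: taxable = $7,285.00 − $200.00 = $7,085.00
  $377.60 + 14.8% × ($7,085.00 − $3,200.00) = $377.60 + 14.8% × $3,885.00 = $952.58
Transit Levy: 4% × $7,085.00 = $283.40
Total: $952.58 + $283.40 = $1,235.98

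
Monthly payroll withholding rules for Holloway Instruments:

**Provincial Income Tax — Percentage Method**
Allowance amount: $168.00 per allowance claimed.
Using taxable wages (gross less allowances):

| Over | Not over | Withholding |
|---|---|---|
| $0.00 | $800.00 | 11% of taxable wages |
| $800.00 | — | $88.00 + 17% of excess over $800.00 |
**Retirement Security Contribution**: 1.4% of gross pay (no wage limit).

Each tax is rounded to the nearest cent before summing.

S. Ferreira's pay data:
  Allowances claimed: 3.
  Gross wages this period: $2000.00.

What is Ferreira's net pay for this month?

Provincial Income Tax: taxable = $2000.00 − 3×$168.00 = $1496.00
  $88.00 + 17% × ($1496.00 − $800.00) = $88.00 + 17% × $696.00 = $206.32
Retirement Security Contribution: 1.4% × $2000.00 = $28.00
Total withheld: $206.32 + $28.00 = $234.32
Net pay: $2000.00 − $234.32 = $1765.68

$1765.68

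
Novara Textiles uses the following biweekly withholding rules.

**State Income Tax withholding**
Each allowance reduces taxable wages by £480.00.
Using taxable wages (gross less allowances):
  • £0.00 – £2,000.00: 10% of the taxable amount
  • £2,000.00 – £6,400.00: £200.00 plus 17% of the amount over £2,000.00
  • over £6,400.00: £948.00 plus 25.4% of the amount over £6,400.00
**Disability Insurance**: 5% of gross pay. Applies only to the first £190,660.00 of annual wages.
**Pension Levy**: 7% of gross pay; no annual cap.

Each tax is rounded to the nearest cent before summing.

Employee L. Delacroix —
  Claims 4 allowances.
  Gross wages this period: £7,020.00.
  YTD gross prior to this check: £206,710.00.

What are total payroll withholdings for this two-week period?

State Income Tax: taxable = £7,020.00 − 4×£480.00 = £5,100.00
  £200.00 + 17% × (£5,100.00 − £2,000.00) = £200.00 + 17% × £3,100.00 = £727.00
Disability Insurance: YTD £206,710.00 ≥ cap £190,660.00 → £0.00
Pension Levy: 7% × £7,020.00 = £491.40
Total: £727.00 + £0.00 + £491.40 = £1,218.40

£1,218.40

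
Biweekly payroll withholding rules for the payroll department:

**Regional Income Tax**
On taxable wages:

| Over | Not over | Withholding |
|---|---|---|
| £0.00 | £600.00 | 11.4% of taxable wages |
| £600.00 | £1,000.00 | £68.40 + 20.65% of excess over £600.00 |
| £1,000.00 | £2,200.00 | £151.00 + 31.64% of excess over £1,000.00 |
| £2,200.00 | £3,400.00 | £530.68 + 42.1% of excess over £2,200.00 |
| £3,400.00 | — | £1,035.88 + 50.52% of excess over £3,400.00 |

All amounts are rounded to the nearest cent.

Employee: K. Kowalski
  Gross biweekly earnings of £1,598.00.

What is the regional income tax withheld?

Regional Income Tax: taxable = £1,598.00
  £151.00 + 31.64% × (£1,598.00 − £1,000.00) = £151.00 + 31.64% × £598.00 = £340.21

£340.21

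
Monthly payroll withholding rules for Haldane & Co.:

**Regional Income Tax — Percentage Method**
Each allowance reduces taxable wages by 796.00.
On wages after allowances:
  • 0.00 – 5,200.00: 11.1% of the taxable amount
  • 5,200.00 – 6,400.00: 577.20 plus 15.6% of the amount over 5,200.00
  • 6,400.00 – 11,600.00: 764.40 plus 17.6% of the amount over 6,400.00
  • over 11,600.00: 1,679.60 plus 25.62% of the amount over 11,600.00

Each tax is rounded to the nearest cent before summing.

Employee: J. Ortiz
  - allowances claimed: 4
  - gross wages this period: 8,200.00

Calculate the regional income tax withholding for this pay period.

Regional Income Tax: taxable = 8,200.00 − 4×796.00 = 5,016.00
  11.1% × 5,016.00 = 556.78

556.78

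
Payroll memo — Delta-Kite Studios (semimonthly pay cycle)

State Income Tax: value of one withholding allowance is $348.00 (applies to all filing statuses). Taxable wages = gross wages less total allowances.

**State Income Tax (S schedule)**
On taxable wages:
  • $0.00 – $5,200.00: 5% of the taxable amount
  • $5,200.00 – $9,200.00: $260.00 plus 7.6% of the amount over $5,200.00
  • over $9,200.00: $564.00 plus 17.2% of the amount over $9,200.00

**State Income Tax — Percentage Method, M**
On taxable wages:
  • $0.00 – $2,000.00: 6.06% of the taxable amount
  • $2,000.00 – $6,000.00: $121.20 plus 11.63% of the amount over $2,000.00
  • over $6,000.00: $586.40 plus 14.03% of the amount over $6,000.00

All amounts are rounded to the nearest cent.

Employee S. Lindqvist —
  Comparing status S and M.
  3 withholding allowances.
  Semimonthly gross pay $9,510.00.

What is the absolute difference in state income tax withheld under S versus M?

State Income Tax (S): taxable = $9,510.00 − 3×$348.00 = $8,466.00
  $260.00 + 7.6% × ($8,466.00 − $5,200.00) = $260.00 + 7.6% × $3,266.00 = $508.22
State Income Tax (M): taxable = $9,510.00 − 3×$348.00 = $8,466.00
  $586.40 + 14.03% × ($8,466.00 − $6,000.00) = $586.40 + 14.03% × $2,466.00 = $932.38
Difference: |$508.22 − $932.38| = $424.16 (higher under M)

$424.16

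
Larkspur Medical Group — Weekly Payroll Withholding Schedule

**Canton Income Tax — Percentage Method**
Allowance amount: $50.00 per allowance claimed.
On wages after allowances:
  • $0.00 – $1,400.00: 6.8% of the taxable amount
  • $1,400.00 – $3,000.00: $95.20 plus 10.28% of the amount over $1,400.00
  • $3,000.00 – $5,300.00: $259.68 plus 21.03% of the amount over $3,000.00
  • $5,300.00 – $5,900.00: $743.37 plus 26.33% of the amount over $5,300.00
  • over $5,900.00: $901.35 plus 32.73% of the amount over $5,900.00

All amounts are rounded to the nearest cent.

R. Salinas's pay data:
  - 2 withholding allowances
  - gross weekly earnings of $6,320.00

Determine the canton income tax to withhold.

Canton Income Tax: taxable = $6,320.00 − 2×$50.00 = $6,220.00
  $901.35 + 32.73% × ($6,220.00 − $5,900.00) = $901.35 + 32.73% × $320.00 = $1,006.09

$1,006.09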